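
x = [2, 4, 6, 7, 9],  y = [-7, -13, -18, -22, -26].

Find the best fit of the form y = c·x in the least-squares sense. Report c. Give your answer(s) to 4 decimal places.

c = -3.0215

From the data, Σx·x = 186.
And Σx·y = -562.
Normal equations: [[186]]·[c]ᵀ = [-562]ᵀ.
Hence c = -562 / 186 ≈ -3.02151.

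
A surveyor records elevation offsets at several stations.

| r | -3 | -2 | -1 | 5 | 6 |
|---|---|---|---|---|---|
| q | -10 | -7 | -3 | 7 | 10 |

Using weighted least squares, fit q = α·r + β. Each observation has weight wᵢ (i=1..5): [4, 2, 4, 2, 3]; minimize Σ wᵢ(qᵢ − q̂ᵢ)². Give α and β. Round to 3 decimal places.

From the data, Σwᵢ·r·r = 206, Σwᵢ·r = 8, Σwᵢ·1 = 15.
For AᵀWq: Σwᵢ·r·q = 410, Σwᵢ·q = -22.
Δ = 206·15 − 8² = 3026.
α = (410·15 − 8·(-22))/3026 = 3163/1513; β = (206·(-22) − 8·410)/3026 = -3906/1513.

α = 2.091, β = -2.582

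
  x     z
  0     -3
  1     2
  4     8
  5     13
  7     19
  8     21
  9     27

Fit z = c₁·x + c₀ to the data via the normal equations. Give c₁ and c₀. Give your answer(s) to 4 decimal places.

Entries of AᵀA: Σx·x = 236, Σx = 34, Σ1 = 7.
Right-hand side: Σx·z = 643, Σz = 87.
Normal equations: [[236, 34]; [34, 7]]·[c₁, c₀]ᵀ = [643, 87]ᵀ.
Eliminating c₀: 7·(row 1) − 34·(row 2) gives 496·c₁ = 7·643 − 34·87 = 1543, so c₁ = 1543/496.
Then c₀ = (87 − 34·(1543/496))/7 = -665/248.

c₁ = 3.1109, c₀ = -2.6815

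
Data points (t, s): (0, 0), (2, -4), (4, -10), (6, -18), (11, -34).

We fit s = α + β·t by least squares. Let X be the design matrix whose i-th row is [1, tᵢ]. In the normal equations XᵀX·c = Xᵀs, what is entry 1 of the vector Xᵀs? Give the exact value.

-66

Entry 1 ↔ basis 1, so (Xᵀs)_{1} = Σᵢ sᵢ = (1)·(0) + (1)·(-4) + (1)·(-10) + (1)·(-18) + (1)·(-34) = -66.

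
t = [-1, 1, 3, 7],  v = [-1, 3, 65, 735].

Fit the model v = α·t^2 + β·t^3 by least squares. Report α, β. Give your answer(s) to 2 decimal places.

α = 1.36, β = 1.95

The normal equations are: 2484·α + 17050·β = 36602;  17050·α + 118380·β = 253864.
(Σt^2·t^2 = 2484, Σt^2·t^3 = 17050, Σt^3·t^3 = 118380, Σt^2·v = 36602, Σt^3·v = 253864.)
Δ = 2484·118380 − 17050² = 3353420.
α = (36602·118380 − 17050·253864)/3353420 = 228178/167671; β = (2484·253864 − 17050·36602)/3353420 = 1633519/838355.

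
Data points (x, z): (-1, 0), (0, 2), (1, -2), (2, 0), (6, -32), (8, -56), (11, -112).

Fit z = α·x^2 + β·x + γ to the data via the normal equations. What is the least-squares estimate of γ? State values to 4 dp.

γ = 1.1714

From the data, Σx^2·x^2 = 20051, Σx^2·x = 2067, Σx^2 = 227, Σx·x = 227, Σx = 27, Σ1 = 7.
For Mᵀz: Σx^2·z = -18290, Σx·z = -1874, Σz = -200.
Inverting the 3×3 Gram matrix, [α, β, γ]ᵀ = [-11953/12208, 31783/61040, 35751/30520]ᵀ.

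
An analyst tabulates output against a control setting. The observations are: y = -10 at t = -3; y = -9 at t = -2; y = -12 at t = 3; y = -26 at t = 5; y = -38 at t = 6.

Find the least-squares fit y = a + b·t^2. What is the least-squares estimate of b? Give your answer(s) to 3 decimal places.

b = -0.936

Entries of XᵀX: Σ1 = 5, Σt^2 = 83, Σt^2·t^2 = 2099.
Right-hand side: Σy = -95, Σt^2·y = -2252.
Normal equations: [[5, 83]; [83, 2099]]·[a, b]ᵀ = [-95, -2252]ᵀ.
det = 5·2099 − 83² = 3606.
a = ((-95)·2099 − 83·(-2252))/3606 = -4163/1202; b = (5·(-2252) − 83·(-95))/3606 = -1125/1202.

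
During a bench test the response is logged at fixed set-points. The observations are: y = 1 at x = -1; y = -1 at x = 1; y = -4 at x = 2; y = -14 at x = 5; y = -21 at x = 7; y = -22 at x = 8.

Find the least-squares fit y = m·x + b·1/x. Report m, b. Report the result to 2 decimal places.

Sums needed: Σx·x = 144, Σx·1/x = 6, Σ1/x·1/x = 182361/78400.
Right-hand side: Σx·y = -403, Σ1/x·y = -251/20.
Δ = 144·(182361/78400) − 6² = 1464849/4900.
m = ((-403)·(182361/78400) − 6·(-251/20))/(1464849/4900) = -22529321/7812528; b = (144·(-251/20) − 6·(-403))/(1464849/4900) = 997640/488283.

m = -2.88, b = 2.04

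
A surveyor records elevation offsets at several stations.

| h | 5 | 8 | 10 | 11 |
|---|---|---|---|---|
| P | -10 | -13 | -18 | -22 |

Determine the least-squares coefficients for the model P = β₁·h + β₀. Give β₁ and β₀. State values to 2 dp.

From the data, Σh·h = 310, Σh = 34, Σ1 = 4.
Moment sums: Σh·P = -576, ΣP = -63.
MᵀM·[β₁, β₀]ᵀ = MᵀP becomes [[310, 34]; [34, 4]]·[β₁, β₀]ᵀ = [-576, -63]ᵀ.
Δ = 310·4 − 34² = 84.
β₁ = ((-576)·4 − 34·(-63))/84 = -27/14; β₀ = (310·(-63) − 34·(-576))/84 = 9/14.

β₁ = -1.93, β₀ = 0.64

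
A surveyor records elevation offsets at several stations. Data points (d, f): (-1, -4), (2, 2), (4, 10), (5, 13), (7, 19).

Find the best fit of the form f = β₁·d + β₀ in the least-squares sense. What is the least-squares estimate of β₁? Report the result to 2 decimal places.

β₁ = 2.96

Setting ∂/∂β₁ … = 0 gives: 95·β₁ + 17·β₀ = 246;  17·β₁ + 5·β₀ = 40.
Eliminating β₀: 5·(row 1) − 17·(row 2) gives 186·β₁ = 5·246 − 17·40 = 550, so β₁ = 275/93.
Then β₀ = (40 − 17·(275/93))/5 = -191/93.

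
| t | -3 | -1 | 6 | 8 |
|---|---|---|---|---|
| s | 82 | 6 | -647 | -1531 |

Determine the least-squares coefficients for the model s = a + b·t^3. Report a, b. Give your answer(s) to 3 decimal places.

The normal equations are: 4·a + 700·b = -2090;  700·a + 309530·b = -925844.
(Σ1 = 4, Σt^3 = 700, Σt^3·t^3 = 309530, Σs = -2090, Σt^3·s = -925844.)
Eliminating b: 309530·(row 1) − 700·(row 2) gives 748120·a = 309530·(-2090) − 700·(-925844) = 1173100, so a = 58655/37406.
Then b = ((-925844) − 700·(58655/37406))/309530 = -280047/93515.

a = 1.568, b = -2.995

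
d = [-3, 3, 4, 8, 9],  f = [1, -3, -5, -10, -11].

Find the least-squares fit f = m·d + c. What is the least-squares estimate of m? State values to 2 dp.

m = -1.03

Compute the Gram sums: Σd·d = 179, Σd = 21, Σ1 = 5.
For Mᵀf: Σd·f = -211, Σf = -28.
Δ = 179·5 − 21² = 454.
m = ((-211)·5 − 21·(-28))/454 = -467/454; c = (179·(-28) − 21·(-211))/454 = -581/454.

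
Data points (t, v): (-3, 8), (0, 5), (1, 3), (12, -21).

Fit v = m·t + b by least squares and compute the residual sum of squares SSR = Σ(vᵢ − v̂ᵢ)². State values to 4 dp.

SSR = 6.7016

Sums needed: Σt·t = 154, Σt = 10, Σ1 = 4.
Right-hand side: Σt·v = -273, Σv = -5.
XᵀX·[m, b]ᵀ = Xᵀv becomes [[154, 10]; [10, 4]]·[m, b]ᵀ = [-273, -5]ᵀ.
Δ = 154·4 − 10² = 516.
m = ((-273)·4 − 10·(-5))/516 = -521/258; b = (154·(-5) − 10·(-273))/516 = 490/129.
Residuals: -479/258, 155/129, 105/86, -73/129; SSR = 1729/258.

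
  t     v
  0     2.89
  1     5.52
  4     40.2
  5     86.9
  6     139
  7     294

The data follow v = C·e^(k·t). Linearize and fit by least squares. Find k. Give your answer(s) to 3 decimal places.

With ln vᵢ as the transformed response and tᵢ as the regressor:
XᵀX = [[127.0000, 23.0000]; [23.0000, 6]], rhs = [108.1995, 21.5463]ᵀ  (here Σt = 23.0000, Σ(t)² = 127.0000, Σln v = 21.5463, Σt·ln v = 108.1995).
Slope k = (n·Σt·ln v − Σt·Σln v)/(n·Σ(t)² − (Σt)²) = (6·108.1995 − 23.0000·21.5463)/233.0000 = 0.65936; ln C = (Σln v − k·Σt)/n = 1.06349.

k = 0.659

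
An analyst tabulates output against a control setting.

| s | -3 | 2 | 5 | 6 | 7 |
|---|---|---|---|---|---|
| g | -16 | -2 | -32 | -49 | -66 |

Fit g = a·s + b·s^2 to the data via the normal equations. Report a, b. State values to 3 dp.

a = 1.020, b = -1.500

Forming AᵀA = [[123, 665]; [665, 4419]] and Aᵀg = [-872, -5950]ᵀ gives AᵀA·[a, b]ᵀ = Aᵀg.
Δ = 123·4419 − 665² = 101312.
a = ((-872)·4419 − 665·(-5950))/101312 = 51691/50656; b = (123·(-5950) − 665·(-872))/101312 = -75985/50656.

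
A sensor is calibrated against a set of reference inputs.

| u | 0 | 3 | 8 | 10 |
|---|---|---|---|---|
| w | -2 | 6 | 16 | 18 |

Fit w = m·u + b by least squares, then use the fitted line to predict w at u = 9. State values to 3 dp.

Compute the Gram sums: Σu·u = 173, Σu = 21, Σ1 = 4.
Moment sums: Σu·w = 326, Σw = 38.
So AᵀA·[m, b]ᵀ = Aᵀw: [[173, 21]; [21, 4]]·[m, b]ᵀ = [326, 38]ᵀ.
Δ = 173·4 − 21² = 251.
m = (326·4 − 21·38)/251 = 506/251; b = (173·38 − 21·326)/251 = -272/251.
At u = 9: ŵ = (506/251)·(9) + (-272/251)·(1) = 4282/251.

ŵ = 17.060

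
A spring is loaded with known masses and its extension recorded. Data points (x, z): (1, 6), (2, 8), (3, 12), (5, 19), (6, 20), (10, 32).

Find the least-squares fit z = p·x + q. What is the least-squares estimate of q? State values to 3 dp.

Forming MᵀM = [[175, 27]; [27, 6]] and Mᵀz = [593, 97]ᵀ gives MᵀM·[p, q]ᵀ = Mᵀz.
det = 175·6 − 27² = 321.
p = (593·6 − 27·97)/321 = 313/107; q = (175·97 − 27·593)/321 = 964/321.

q = 3.003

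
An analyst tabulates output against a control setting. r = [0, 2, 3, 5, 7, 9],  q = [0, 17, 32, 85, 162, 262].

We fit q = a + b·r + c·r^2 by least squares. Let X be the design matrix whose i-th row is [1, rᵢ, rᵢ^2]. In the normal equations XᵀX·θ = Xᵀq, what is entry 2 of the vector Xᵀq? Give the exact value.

Entry 2 ↔ basis r, so (Xᵀq)_{2} = Σᵢ (r)·qᵢ = (0)·(0) + (2)·(17) + (3)·(32) + (5)·(85) + (7)·(162) + (9)·(262) = 4047.

4047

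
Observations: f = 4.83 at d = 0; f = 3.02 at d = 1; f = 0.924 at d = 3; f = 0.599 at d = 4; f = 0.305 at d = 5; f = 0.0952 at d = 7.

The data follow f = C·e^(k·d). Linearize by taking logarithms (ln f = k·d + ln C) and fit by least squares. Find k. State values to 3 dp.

With ln fᵢ as the transformed response and dᵢ as the regressor:
Σd = 20.0000, Σ(d)² = 100.0000, Σln f = -1.4507, Σd·ln f = -23.5815.
Equations: 100.0000·k + 20.0000·ln C = -23.5815;  20.0000·k + 6·ln C = -1.4507.
Slope k = (n·Σd·ln f − Σd·Σln f)/(n·Σ(d)² − (Σd)²) = (6·-23.5815 − 20.0000·-1.4507)/200.0000 = -0.56238; ln C = (Σln f − k·Σd)/n = 1.63282.

k = -0.562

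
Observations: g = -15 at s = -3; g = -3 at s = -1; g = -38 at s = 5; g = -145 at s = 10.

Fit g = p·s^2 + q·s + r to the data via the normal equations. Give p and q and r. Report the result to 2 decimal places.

p = -1.43, q = -0.02, r = -1.97

The normal equations are: 10707·p + 1097·q + 135·r = -15588;  1097·p + 135·q + 11·r = -1592;  135·p + 11·q + 4·r = -201.
(Σs^2·s^2 = 10707, Σs^2·s = 1097, Σs^2 = 135, Σs·s = 135, Σs = 11, Σ1 = 4, Σs^2·g = -15588, Σs·g = -1592, Σg = -201.)
Solving the 3×3 system (Gaussian elimination) gives p = -336019/235156, q = -4965/235156, r = -231147/117578.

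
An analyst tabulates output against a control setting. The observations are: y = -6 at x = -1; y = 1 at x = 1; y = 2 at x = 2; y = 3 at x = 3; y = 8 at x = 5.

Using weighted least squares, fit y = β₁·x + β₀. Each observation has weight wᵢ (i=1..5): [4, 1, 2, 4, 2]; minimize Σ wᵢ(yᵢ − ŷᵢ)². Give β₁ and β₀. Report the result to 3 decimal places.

Compute the Gram sums: Σwᵢ·x·x = 99, Σwᵢ·x = 23, Σwᵢ·1 = 13.
For AᵀWy: Σwᵢ·x·y = 149, Σwᵢ·y = 9.
Eliminating β₀: 13·(row 1) − 23·(row 2) gives 758·β₁ = 13·149 − 23·9 = 1730, so β₁ = 865/379.
Then β₀ = (9 − 23·(865/379))/13 = -1268/379.

β₁ = 2.282, β₀ = -3.346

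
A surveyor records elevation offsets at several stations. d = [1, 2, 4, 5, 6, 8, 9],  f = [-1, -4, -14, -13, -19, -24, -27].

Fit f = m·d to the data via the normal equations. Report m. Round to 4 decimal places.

m = -2.9912

Setting ∂/∂m … = 0 gives: 227·m = -679.
(Σd·d = 227, Σd·f = -679.)
m = (-679)/227 = -2.99119.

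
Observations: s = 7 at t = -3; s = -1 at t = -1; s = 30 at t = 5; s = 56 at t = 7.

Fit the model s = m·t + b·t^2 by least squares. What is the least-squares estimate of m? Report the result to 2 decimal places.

Compute the Gram sums: Σt·t = 84, Σt·t^2 = 440, Σt^2·t^2 = 3108.
Moment sums: Σt·s = 522, Σt^2·s = 3556.
So XᵀX·[m, b]ᵀ = Xᵀs: [[84, 440]; [440, 3108]]·[m, b]ᵀ = [522, 3556]ᵀ.
det = 84·3108 − 440² = 67472.
m = (522·3108 − 440·3556)/67472 = 7217/8434; b = (84·3556 − 440·522)/67472 = 4314/4217.

m = 0.86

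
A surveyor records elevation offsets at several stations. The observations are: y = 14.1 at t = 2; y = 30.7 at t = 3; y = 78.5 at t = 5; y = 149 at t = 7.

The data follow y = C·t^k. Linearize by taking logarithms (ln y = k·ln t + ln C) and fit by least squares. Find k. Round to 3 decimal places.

Taking logs, ln y = k·ln t + ln C, so regress ln y on ln t.
Sums: Σln t = 5.3471, Σ(ln t)² = 8.0643, Σln y = 15.4375, Σln t·ln y = 22.3555.
Normal system: [[8.0643, 5.3471]; [5.3471, 4]]·[k, ln C]ᵀ = [22.3555, 15.4375]ᵀ.
Δ = 8.0643·4 − (5.3471)² = 3.6655; k = (22.3555·4 − 5.3471·15.4375)/3.6655 = 1.87591, ln C = (8.0643·15.4375 − 5.3471·22.3555)/3.6655 = 1.35170.

k = 1.876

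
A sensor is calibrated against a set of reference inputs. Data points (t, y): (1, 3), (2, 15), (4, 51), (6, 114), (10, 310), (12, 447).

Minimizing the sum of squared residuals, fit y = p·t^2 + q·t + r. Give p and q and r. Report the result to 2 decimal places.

p = 3.05, q = 0.54, r = 0.40

Setting ∂/∂p … = 0 gives: 32305·p + 3017·q + 301·r = 100351;  3017·p + 301·q + 35·r = 9385;  301·p + 35·q + 6·r = 940.
Inverting the 3×3 Gram matrix, [p, q, r]ᵀ = [641/210, 113/210, 2/5]ᵀ.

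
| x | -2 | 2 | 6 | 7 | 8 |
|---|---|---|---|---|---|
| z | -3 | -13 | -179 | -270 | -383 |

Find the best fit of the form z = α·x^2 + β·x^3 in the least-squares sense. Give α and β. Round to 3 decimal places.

α = -1.975, β = -0.502

The normal equations are: 7825·α + 57351·β = -44250;  57351·α + 426577·β = -327450.
(Σx^2·x^2 = 7825, Σx^2·x^3 = 57351, Σx^3·x^3 = 426577, Σx^2·z = -44250, Σx^3·z = -327450.)
det = 7825·426577 − 57351² = 48827824.
α = ((-44250)·426577 − 57351·(-327450))/48827824 = -24111825/12206956; β = (7825·(-327450) − 57351·(-44250))/48827824 = -6128625/12206956.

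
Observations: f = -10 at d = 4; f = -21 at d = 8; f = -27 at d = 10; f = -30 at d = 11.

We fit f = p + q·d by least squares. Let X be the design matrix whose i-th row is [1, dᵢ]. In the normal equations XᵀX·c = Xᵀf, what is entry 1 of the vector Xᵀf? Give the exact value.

Entry 1 ↔ basis 1, so (Xᵀf)_{1} = Σᵢ fᵢ = (1)·(-10) + (1)·(-21) + (1)·(-27) + (1)·(-30) = -88.

-88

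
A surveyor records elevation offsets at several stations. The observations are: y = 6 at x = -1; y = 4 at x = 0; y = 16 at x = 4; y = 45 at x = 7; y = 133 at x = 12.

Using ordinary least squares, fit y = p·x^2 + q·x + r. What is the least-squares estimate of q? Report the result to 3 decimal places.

q = -0.954

Normal-equation sums: Σx^2·x^2 = 23394, Σx^2·x = 2134, Σx^2 = 210, Σx·x = 210, Σx = 22, Σ1 = 5.
Right-hand side: Σx^2·y = 21619, Σx·y = 1969, Σy = 204.
So AᵀA·[p, q, r]ᵀ = Aᵀy: [[23394, 2134, 210]; [2134, 210, 22]; [210, 22, 5]]·[p, q, r]ᵀ = [21619, 1969, 204]ᵀ.
Solving the 3×3 system (Gaussian elimination) gives p = 14139/14506, q = -6919/7253, r = 29447/7253.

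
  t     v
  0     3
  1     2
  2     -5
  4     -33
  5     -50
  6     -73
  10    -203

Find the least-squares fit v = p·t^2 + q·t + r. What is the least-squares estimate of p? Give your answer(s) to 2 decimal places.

p = -1.97

With design matrix A, AᵀA = [[12194, 1414, 182]; [1414, 182, 28]; [182, 28, 7]] and Aᵀv = [-24724, -2858, -359]ᵀ.
Solving the 3×3 system (Gaussian elimination) gives p = -303/154, q = -159/154, r = 4.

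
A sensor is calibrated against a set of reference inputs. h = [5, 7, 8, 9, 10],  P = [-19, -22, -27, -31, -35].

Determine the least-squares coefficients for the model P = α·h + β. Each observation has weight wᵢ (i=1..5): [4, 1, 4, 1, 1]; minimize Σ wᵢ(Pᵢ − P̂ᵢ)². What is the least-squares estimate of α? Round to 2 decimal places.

α = -2.99

Normal-equation sums: Σwᵢ·h·h = 586, Σwᵢ·h = 78, Σwᵢ·1 = 11.
Right-hand side: Σwᵢ·h·P = -2027, Σwᵢ·P = -272.
Eliminating β: 11·(row 1) − 78·(row 2) gives 362·α = 11·(-2027) − 78·(-272) = -1081, so α = -1081/362.
Then β = ((-272) − 78·(-1081/362))/11 = -643/181.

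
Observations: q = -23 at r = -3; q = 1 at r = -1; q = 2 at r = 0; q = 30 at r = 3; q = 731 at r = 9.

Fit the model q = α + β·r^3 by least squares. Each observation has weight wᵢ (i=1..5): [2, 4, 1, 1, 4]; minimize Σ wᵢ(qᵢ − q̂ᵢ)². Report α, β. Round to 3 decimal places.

Sums needed: Σwᵢ·1 = 12, Σwᵢ·r^3 = 2885, Σwᵢ·r^3·r^3 = 2127955.
For MᵀWq: Σwᵢ·q = 2914, Σwᵢ·r^3·q = 2133644.
Δ = 12·2127955 − 2885² = 17212235.
α = (2914·2127955 − 2885·2133644)/17212235 = 9059586/3442447; β = (12·2133644 − 2885·2914)/17212235 = 17196838/17212235.

α = 2.632, β = 0.999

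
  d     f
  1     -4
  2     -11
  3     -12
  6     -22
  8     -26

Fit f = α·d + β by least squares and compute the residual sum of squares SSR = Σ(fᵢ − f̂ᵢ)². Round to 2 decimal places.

The normal equations are: 114·α + 20·β = -402;  20·α + 5·β = -75.
Δ = 114·5 − 20² = 170.
α = ((-402)·5 − 20·(-75))/170 = -3; β = (114·(-75) − 20·(-402))/170 = -3.
Residuals: 2, -2, 0, -1, 1; SSR = 10.

SSR = 10.00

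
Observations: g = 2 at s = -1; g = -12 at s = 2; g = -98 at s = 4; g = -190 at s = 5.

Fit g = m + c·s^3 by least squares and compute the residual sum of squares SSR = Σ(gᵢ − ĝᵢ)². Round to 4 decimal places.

With design matrix A, AᵀA = [[4, 196]; [196, 19786]] and Aᵀg = [-298, -30120]ᵀ.
Eliminating c: 19786·(row 1) − 196·(row 2) gives 40728·m = 19786·(-298) − 196·(-30120) = 7292, so m = 1823/10182.
Then c = ((-30120) − 196·(1823/10182))/19786 = -7759/5091.
Residuals: 3023/10182, 137/10182, -2169/3394, 3347/10182; SSR = 3079/5091.

SSR = 0.6048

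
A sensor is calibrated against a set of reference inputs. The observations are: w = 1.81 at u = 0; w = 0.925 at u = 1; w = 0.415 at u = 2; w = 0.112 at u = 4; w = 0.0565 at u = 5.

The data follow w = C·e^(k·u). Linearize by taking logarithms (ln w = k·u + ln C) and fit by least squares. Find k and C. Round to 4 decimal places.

k = -0.6940, C = 1.7865

Let Y = ln w. Fitting Y = k·u + ln C by least squares:
Σu = 12.0000, Σ(u)² = 46.0000, Σln w = -5.4269, Σu·ln w = -24.9615.
Equations: 46.0000·k + 12.0000·ln C = -24.9615;  12.0000·k + 5·ln C = -5.4269.
Slope k = (n·Σu·ln w − Σu·Σln w)/(n·Σ(u)² − (Σu)²) = (5·-24.9615 − 12.0000·-5.4269)/86.0000 = -0.69401; ln C = (Σln w − k·Σu)/n = 0.58025, so C = exp(0.58025) = 1.78649.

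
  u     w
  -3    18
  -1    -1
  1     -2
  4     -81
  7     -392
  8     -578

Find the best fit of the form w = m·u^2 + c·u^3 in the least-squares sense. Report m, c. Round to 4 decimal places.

Compute the Gram sums: Σu^2·u^2 = 6836, Σu^2·u^3 = 50356, Σu^3·u^3 = 384620.
Right-hand side: Σu^2·w = -57337, Σu^3·w = -436063.
Normal equations: [[6836, 50356]; [50356, 384620]]·[m, c]ᵀ = [-57337, -436063]ᵀ.
Determinant 6836·384620 − 50356² = 93535584.
m = ((-57337)·384620 − 50356·(-436063))/93535584 = -2955266/2922987; c = (6836·(-436063) − 50356·(-57337))/93535584 = -11708087/11691948.

m = -1.0110, c = -1.0014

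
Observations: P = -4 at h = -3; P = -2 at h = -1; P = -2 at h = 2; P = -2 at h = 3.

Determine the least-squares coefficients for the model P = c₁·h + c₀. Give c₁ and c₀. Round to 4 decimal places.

c₁ = 0.2857, c₀ = -2.5714

The normal equations are: 23·c₁ + 1·c₀ = 4;  1·c₁ + 4·c₀ = -10.
Eliminating c₀: 4·(row 1) − 1·(row 2) gives 91·c₁ = 4·4 − 1·(-10) = 26, so c₁ = 2/7.
Then c₀ = ((-10) − 1·(2/7))/4 = -18/7.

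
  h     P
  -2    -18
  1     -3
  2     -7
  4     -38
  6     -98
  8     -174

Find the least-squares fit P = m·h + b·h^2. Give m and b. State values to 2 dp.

With design matrix M, MᵀM = [[125, 793]; [793, 5681]] and MᵀP = [-2113, -15375]ᵀ.
Δ = 125·5681 − 793² = 81276.
m = ((-2113)·5681 − 793·(-15375))/81276 = 7247/3126; b = (125·(-15375) − 793·(-2113))/81276 = -123133/40638.

m = 2.32, b = -3.03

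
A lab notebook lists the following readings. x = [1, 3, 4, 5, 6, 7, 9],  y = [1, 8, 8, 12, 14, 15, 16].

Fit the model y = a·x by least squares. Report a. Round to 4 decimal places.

Setting ∂/∂a … = 0 gives: 217·a = 450.
(Σx·x = 217, Σx·y = 450.)
Hence a = 450 / 217 ≈ 2.07373.

a = 2.0737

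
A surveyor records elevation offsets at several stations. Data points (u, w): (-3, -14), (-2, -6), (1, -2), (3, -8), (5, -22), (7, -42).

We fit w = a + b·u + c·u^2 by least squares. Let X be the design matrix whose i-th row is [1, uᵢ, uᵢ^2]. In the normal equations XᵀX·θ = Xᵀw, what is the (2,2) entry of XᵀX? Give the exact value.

97

Row 2 ↔ basis u, column 2 ↔ basis u, so (XᵀX)_{2,2} = Σᵢ (u)·(u) = (-3)·(-3) + (-2)·(-2) + (1)·(1) + (3)·(3) + (5)·(5) + (7)·(7) = 97.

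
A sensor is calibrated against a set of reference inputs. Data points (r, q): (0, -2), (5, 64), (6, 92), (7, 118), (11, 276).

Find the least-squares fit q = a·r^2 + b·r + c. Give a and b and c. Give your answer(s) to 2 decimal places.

a = 1.99, b = 3.43, c = -1.99

Setting ∂/∂a … = 0 gives: 18963·a + 2015·b + 231·c = 44090;  2015·a + 231·b + 29·c = 4734;  231·a + 29·b + 5·c = 548.
Solving the 3×3 system (Gaussian elimination) gives a = 160707/80959, b = 277555/80959, c = -161376/80959.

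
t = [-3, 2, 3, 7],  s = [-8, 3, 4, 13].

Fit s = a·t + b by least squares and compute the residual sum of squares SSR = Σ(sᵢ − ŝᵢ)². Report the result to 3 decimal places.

Normal-equation sums: Σt·t = 71, Σt = 9, Σ1 = 4.
For Xᵀs: Σt·s = 133, Σs = 12.
XᵀX·[a, b]ᵀ = Xᵀs becomes [[71, 9]; [9, 4]]·[a, b]ᵀ = [133, 12]ᵀ.
det = 71·4 − 9² = 203.
a = (133·4 − 9·12)/203 = 424/203; b = (71·12 − 9·133)/203 = -345/203.
Residuals: -1/29, 106/203, -115/203, 16/203; SSR = 122/203.

SSR = 0.601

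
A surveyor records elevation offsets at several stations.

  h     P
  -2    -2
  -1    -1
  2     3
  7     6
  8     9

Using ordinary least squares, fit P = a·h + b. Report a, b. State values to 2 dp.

a = 1.00, b = 0.19

Forming XᵀX = [[122, 14]; [14, 5]] and XᵀP = [125, 15]ᵀ gives XᵀX·[a, b]ᵀ = XᵀP.
det = 122·5 − 14² = 414.
a = (125·5 − 14·15)/414 = 415/414; b = (122·15 − 14·125)/414 = 40/207.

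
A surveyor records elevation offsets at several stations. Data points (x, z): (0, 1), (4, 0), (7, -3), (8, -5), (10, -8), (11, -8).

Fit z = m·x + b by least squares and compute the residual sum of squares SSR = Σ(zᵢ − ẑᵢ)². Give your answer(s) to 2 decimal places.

SSR = 6.13

Normal-equation sums: Σx·x = 350, Σx = 40, Σ1 = 6.
For Aᵀz: Σx·z = -229, Σz = -23.
AᵀA·[m, b]ᵀ = Aᵀz becomes [[350, 40]; [40, 6]]·[m, b]ᵀ = [-229, -23]ᵀ.
Eliminating b: 6·(row 1) − 40·(row 2) gives 500·m = 6·(-229) − 40·(-23) = -454, so m = -227/250.
Then b = ((-23) − 40·(-227/250))/6 = 111/50.
Residuals: -61/50, 353/250, 142/125, 11/250, -57/50, -29/125; SSR = 766/125.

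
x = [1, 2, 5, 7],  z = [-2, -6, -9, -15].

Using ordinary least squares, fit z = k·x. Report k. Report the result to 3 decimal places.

k = -2.076

Compute the Gram sums: Σx·x = 79.
Right-hand side: Σx·z = -164.
Hence k = -164 / 79 ≈ -2.07595.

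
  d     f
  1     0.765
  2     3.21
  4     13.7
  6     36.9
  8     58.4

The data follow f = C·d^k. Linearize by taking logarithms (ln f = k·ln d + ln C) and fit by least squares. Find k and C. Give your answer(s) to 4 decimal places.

k = 2.1160, C = 0.7557

Let Y = ln f. Fitting Y = k·ln d + ln C by least squares:
Over the data: Σln d = 5.9506, Σ(ln d)² = 9.9367, Σln f = 11.1913, Σln d·ln f = 19.3597.
Normal system: [[9.9367, 5.9506]; [5.9506, 5]]·[k, ln C]ᵀ = [19.3597, 11.1913]ᵀ.
Solving (det = 14.2736): k = 2.11600, ln C = -0.28005, so C = exp(-0.28005) = 0.75575.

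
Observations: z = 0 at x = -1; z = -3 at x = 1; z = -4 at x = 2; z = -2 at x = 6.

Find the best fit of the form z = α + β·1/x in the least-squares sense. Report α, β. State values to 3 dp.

α = -1.955, β = -1.769

The normal equations are: 4·α + (2/3)·β = -9;  (2/3)·α + (41/18)·β = -16/3.
Δ = 4·(41/18) − (2/3)² = 26/3.
α = ((-9)·(41/18) − (2/3)·(-16/3))/(26/3) = -305/156; β = (4·(-16/3) − (2/3)·(-9))/(26/3) = -23/13.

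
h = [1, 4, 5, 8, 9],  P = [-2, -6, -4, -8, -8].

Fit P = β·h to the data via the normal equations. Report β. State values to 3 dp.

Forming AᵀA = [[187]] and AᵀP = [-182]ᵀ gives AᵀA·[β]ᵀ = AᵀP.
β = (-182)/187 = -0.973262.

β = -0.973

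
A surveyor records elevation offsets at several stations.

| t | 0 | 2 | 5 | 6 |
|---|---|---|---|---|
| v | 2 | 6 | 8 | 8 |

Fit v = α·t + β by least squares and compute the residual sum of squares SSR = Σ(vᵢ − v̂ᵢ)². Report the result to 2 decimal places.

Sums needed: Σt·t = 65, Σt = 13, Σ1 = 4.
For Aᵀv: Σt·v = 100, Σv = 24.
Determinant 65·4 − 13² = 91.
α = (100·4 − 13·24)/91 = 88/91; β = (65·24 − 13·100)/91 = 20/7.
Residuals: -6/7, 110/91, 4/13, -60/91; SSR = 248/91.

SSR = 2.73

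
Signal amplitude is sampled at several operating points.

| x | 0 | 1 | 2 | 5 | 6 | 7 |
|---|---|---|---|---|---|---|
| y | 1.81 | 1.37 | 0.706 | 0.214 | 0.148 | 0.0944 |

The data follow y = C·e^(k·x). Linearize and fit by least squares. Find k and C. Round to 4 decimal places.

Linearized form: ln y = k·x + ln C. From the 6 transformed points,
Σx = 21.0000, Σ(x)² = 115.0000, Σln y = -5.2525, Σx·ln y = -36.0751.
Equations: 115.0000·k + 21.0000·ln C = -36.0751;  21.0000·k + 6·ln C = -5.2525.
Slope k = (n·Σx·ln y − Σx·Σln y)/(n·Σ(x)² − (Σx)²) = (6·-36.0751 − 21.0000·-5.2525)/249.0000 = -0.42629; ln C = (Σln y − k·Σx)/n = 0.61661, so C = exp(0.61661) = 1.85263.

k = -0.4263, C = 1.8526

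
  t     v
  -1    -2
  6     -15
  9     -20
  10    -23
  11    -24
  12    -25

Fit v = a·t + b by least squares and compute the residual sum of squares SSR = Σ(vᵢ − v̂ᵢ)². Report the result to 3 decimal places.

SSR = 1.475

With design matrix A, AᵀA = [[483, 47]; [47, 6]] and Aᵀv = [-1062, -109]ᵀ.
Eliminating b: 6·(row 1) − 47·(row 2) gives 689·a = 6·(-1062) − 47·(-109) = -1249, so a = -1249/689.
Then b = ((-109) − 47·(-1249/689))/6 = -2733/689.
Residuals: 2/13, -108/689, 194/689, -48/53, -64/689, 496/689; SSR = 1016/689.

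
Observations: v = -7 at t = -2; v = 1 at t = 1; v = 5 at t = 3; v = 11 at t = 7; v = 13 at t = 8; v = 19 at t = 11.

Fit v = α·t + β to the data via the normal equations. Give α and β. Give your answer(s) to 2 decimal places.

The normal system AᵀA·[α, β]ᵀ = Aᵀv is [[248, 28]; [28, 6]]·[α, β]ᵀ = [420, 42]ᵀ.
Eliminating β: 6·(row 1) − 28·(row 2) gives 704·α = 6·420 − 28·42 = 1344, so α = 21/11.
Then β = (42 − 28·(21/11))/6 = -21/11.

α = 1.91, β = -1.91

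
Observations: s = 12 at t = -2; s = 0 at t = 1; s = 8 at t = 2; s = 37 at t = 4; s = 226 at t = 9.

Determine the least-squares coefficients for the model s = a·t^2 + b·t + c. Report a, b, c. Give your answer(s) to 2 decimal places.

a = 2.99, b = -1.55, c = -2.38

Compute the Gram sums: Σt^2·t^2 = 6850, Σt^2·t = 794, Σt^2 = 106, Σt·t = 106, Σt = 14, Σ1 = 5.
Moment sums: Σt^2·s = 18978, Σt·s = 2174, Σs = 283.
Normal equations: [[6850, 794, 106]; [794, 106, 14]; [106, 14, 5]]·[a, b, c]ᵀ = [18978, 2174, 283]ᵀ.
Solving the 3×3 system (Gaussian elimination) gives a = 56258/18831, b = -29260/18831, c = -14969/6277.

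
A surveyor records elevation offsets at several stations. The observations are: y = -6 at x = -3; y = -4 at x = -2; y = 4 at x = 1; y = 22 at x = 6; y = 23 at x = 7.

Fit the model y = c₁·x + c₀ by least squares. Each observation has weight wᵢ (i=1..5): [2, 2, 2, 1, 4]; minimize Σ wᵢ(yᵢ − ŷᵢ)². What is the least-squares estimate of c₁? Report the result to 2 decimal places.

c₁ = 3.00

With design matrix M, MᵀWM = [[260, 26]; [26, 11]] and MᵀWy = [836, 102]ᵀ.
det = 260·11 − 26² = 2184.
c₁ = (836·11 − 26·102)/2184 = 818/273; c₀ = (260·102 − 26·836)/2184 = 46/21.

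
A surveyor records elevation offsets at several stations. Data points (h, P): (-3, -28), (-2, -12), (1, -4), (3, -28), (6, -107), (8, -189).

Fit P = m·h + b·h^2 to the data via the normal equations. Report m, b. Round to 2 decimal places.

m = 0.07, b = -2.97

Normal-equation sums: Σh·h = 123, Σh·h^2 = 721, Σh^2·h^2 = 5571.
For XᵀP: Σh·P = -2134, Σh^2·P = -16504.
Normal equations: [[123, 721]; [721, 5571]]·[m, b]ᵀ = [-2134, -16504]ᵀ.
Δ = 123·5571 − 721² = 165392.
m = ((-2134)·5571 − 721·(-16504))/165392 = 5435/82696; b = (123·(-16504) − 721·(-2134))/165392 = -245689/82696.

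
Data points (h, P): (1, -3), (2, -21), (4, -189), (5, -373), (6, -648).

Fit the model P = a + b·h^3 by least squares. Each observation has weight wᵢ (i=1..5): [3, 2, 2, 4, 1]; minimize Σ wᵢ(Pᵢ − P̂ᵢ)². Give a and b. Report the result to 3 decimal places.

a = 1.675, b = -3.000

Compute the Gram sums: Σwᵢ·1 = 12, Σwᵢ·h^3 = 863, Σwᵢ·h^3·h^3 = 117479.
For MᵀWP: Σwᵢ·P = -2569, Σwᵢ·h^3·P = -351005.
Determinant 12·117479 − 863² = 664979.
a = ((-2569)·117479 − 863·(-351005))/664979 = 1113764/664979; b = (12·(-351005) − 863·(-2569))/664979 = -1995013/664979.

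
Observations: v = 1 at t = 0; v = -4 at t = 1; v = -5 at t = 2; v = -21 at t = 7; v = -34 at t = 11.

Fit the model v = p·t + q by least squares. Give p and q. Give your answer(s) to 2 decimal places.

Compute the Gram sums: Σt·t = 175, Σt = 21, Σ1 = 5.
And Σt·v = -535, Σv = -63.
Normal equations: [[175, 21]; [21, 5]]·[p, q]ᵀ = [-535, -63]ᵀ.
Δ = 175·5 − 21² = 434.
p = ((-535)·5 − 21·(-63))/434 = -676/217; q = (175·(-63) − 21·(-535))/434 = 15/31.

p = -3.12, q = 0.48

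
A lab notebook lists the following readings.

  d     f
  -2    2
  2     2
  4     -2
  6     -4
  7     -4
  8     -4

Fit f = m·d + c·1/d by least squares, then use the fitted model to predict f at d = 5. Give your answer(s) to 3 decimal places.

Normal-equation sums: Σd·d = 173, Σd·1/d = 6, Σ1/d·1/d = 17677/28224.
And Σd·f = -92, Σ1/d·f = -47/21.
Determinant 173·(17677/28224) − 6² = 2042057/28224.
m = ((-92)·(17677/28224) − 6·(-47/21))/(2042057/28224) = -1247276/2042057; c = (173·(-47/21) − 6·(-92))/(2042057/28224) = 4651584/2042057.
At d = 5: f̂ = (-1247276/2042057)·(5) + (4651584/2042057)·(1/5) = -26530316/10210285.

f̂ = -2.598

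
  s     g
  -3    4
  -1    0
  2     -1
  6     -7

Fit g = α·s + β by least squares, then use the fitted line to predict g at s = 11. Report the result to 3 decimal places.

Setting ∂/∂α … = 0 gives: 50·α + 4·β = -56;  4·α + 4·β = -4.
(Σs·s = 50, Σs = 4, Σ1 = 4, Σs·g = -56, Σg = -4.)
Eliminating β: 4·(row 1) − 4·(row 2) gives 184·α = 4·(-56) − 4·(-4) = -208, so α = -26/23.
Then β = ((-4) − 4·(-26/23))/4 = 3/23.
At s = 11: ĝ = (-26/23)·(11) + (3/23)·(1) = -283/23.

ĝ = -12.304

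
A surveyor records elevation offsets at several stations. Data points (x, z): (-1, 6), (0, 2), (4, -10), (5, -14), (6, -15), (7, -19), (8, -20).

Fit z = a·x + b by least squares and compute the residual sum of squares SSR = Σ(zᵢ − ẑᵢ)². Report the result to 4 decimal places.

The normal equations are: 191·a + 29·b = -499;  29·a + 7·b = -70.
(Σx·x = 191, Σx = 29, Σ1 = 7, Σx·z = -499, Σz = -70.)
det = 191·7 − 29² = 496.
a = ((-499)·7 − 29·(-70))/496 = -1463/496; b = (191·(-70) − 29·(-499))/496 = 1101/496.
Residuals: 103/124, -109/496, -209/496, -365/248, 237/496, -71/124, 683/496; SSR = 2745/496.

SSR = 5.5343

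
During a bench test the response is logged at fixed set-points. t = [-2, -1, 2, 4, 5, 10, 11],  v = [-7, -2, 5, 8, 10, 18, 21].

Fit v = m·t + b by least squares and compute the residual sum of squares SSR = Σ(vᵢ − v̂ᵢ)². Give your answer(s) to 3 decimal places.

SSR = 11.394

From the data, Σt·t = 271, Σt = 29, Σ1 = 7.
Right-hand side: Σt·v = 519, Σv = 53.
Δ = 271·7 − 29² = 1056.
m = (519·7 − 29·53)/1056 = 131/66; b = (271·53 − 29·519)/1056 = -43/66.
Residuals: -157/66, 7/11, 37/22, 47/66, 8/11, -79/66, -2/11; SSR = 376/33.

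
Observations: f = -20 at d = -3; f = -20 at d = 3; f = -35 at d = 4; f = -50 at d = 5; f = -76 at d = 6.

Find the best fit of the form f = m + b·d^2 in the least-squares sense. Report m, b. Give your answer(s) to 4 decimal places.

m = -1.5240, b = -2.0356

From the data, Σ1 = 5, Σd^2 = 95, Σd^2·d^2 = 2339.
Right-hand side: Σf = -201, Σd^2·f = -4906.
XᵀX·[m, b]ᵀ = Xᵀf becomes [[5, 95]; [95, 2339]]·[m, b]ᵀ = [-201, -4906]ᵀ.
Δ = 5·2339 − 95² = 2670.
m = ((-201)·2339 − 95·(-4906))/2670 = -4069/2670; b = (5·(-4906) − 95·(-201))/2670 = -1087/534.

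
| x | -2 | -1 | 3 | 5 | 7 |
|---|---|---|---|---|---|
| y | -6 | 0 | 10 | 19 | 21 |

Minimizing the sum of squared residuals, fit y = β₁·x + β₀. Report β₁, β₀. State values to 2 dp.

β₁ = 3.01, β₀ = 1.57

Entries of AᵀA: Σx·x = 88, Σx = 12, Σ1 = 5.
And Σx·y = 284, Σy = 44.
Determinant 88·5 − 12² = 296.
β₁ = (284·5 − 12·44)/296 = 223/74; β₀ = (88·44 − 12·284)/296 = 58/37.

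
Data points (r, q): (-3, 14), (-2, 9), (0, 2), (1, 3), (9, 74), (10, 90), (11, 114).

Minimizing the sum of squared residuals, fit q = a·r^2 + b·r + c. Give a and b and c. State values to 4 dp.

a = 1.0078, b = -1.0956, c = 2.2863

Sums needed: Σr^2·r^2 = 31300, Σr^2·r = 3026, Σr^2 = 316, Σr·r = 316, Σr = 26, Σ1 = 7.
And Σr^2·q = 28953, Σr·q = 2763, Σq = 306.
Normal equations: [[31300, 3026, 316]; [3026, 316, 26]; [316, 26, 7]]·[a, b, c]ᵀ = [28953, 2763, 306]ᵀ.
Solving the 3×3 system (Gaussian elimination) gives a = 120315/119378, b = -130785/119378, c = 136467/59689.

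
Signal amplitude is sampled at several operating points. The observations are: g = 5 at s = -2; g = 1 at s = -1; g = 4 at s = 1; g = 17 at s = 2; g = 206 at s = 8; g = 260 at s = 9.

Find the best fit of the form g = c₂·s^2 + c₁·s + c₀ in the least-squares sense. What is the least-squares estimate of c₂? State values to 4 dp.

Normal-equation sums: Σs^2·s^2 = 10691, Σs^2·s = 1241, Σs^2 = 155, Σs·s = 155, Σs = 17, Σ1 = 6.
For Aᵀg: Σs^2·g = 34337, Σs·g = 4015, Σg = 493.
Normal equations: [[10691, 1241, 155]; [1241, 155, 17]; [155, 17, 6]]·[c₂, c₁, c₀]ᵀ = [34337, 4015, 493]ᵀ.
Solving the 3×3 system (Gaussian elimination) gives c₂ = 312587/107160, c₁ = 280063/107160, c₀ = -2654/4465.

c₂ = 2.9170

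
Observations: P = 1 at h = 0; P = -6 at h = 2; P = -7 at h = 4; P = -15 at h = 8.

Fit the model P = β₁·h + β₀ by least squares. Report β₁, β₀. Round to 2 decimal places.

Compute the Gram sums: Σh·h = 84, Σh = 14, Σ1 = 4.
Moment sums: Σh·P = -160, ΣP = -27.
Δ = 84·4 − 14² = 140.
β₁ = ((-160)·4 − 14·(-27))/140 = -131/70; β₀ = (84·(-27) − 14·(-160))/140 = -1/5.

β₁ = -1.87, β₀ = -0.20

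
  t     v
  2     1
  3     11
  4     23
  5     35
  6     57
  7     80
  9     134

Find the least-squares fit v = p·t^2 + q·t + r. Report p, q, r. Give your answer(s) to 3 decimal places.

Sums needed: Σt^2·t^2 = 11236, Σt^2·t = 1512, Σt^2 = 220, Σt·t = 220, Σt = 36, Σ1 = 7.
Moment sums: Σt^2·v = 18172, Σt·v = 2410, Σv = 341.
So AᵀA·[p, q, r]ᵀ = Aᵀv: [[11236, 1512, 220]; [1512, 220, 36]; [220, 36, 7]]·[p, q, r]ᵀ = [18172, 2410, 341]ᵀ.
Row-reducing yields p = 4415/2541, q = -241/1694, r = -13115/2541.

p = 1.738, q = -0.142, r = -5.161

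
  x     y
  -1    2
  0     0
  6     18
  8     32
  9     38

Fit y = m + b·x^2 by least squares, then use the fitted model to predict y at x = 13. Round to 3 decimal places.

Entries of AᵀA: Σ1 = 5, Σx^2 = 182, Σx^2·x^2 = 11954.
Moment sums: Σy = 90, Σx^2·y = 5776.
det = 5·11954 − 182² = 26646.
m = (90·11954 − 182·5776)/26646 = 12314/13323; b = (5·5776 − 182·90)/26646 = 6250/13323.
At x = 13: ŷ = (12314/13323)·(1) + (6250/13323)·(169) = 356188/4441.

ŷ = 80.204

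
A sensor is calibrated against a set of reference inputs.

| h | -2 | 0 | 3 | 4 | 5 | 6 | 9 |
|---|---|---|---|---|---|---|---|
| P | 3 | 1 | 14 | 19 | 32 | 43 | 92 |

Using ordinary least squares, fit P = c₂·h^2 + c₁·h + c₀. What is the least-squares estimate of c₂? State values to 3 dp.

c₂ = 1.021

Compute the Gram sums: Σh^2·h^2 = 8835, Σh^2·h = 1153, Σh^2 = 171, Σh·h = 171, Σh = 25, Σ1 = 7.
Moment sums: Σh^2·P = 10242, Σh·P = 1358, ΣP = 204.
So XᵀX·[c₂, c₁, c₀]ᵀ = XᵀP: [[8835, 1153, 171]; [1153, 171, 25]; [171, 25, 7]]·[c₂, c₁, c₀]ᵀ = [10242, 1358, 204]ᵀ.
Row-reducing yields c₂ = 1487/1456, c₁ = 1347/1456, c₀ = 81/91.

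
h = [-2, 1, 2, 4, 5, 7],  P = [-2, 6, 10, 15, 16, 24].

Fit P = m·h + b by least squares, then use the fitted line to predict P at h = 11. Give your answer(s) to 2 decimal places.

P̂ = 34.39

AᵀA·[m, b]ᵀ = AᵀP reads: 99·m + 17·b = 338;  17·m + 6·b = 69.
(Σh·h = 99, Σh = 17, Σ1 = 6, Σh·P = 338, ΣP = 69.)
det = 99·6 − 17² = 305.
m = (338·6 − 17·69)/305 = 171/61; b = (99·69 − 17·338)/305 = 217/61.
At h = 11: P̂ = (171/61)·(11) + (217/61)·(1) = 2098/61.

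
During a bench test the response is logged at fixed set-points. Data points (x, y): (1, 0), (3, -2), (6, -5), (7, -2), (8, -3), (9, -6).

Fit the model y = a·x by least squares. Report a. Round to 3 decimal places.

a = -0.533

Entries of AᵀA: Σx·x = 240.
Moment sums: Σx·y = -128.
a = (-128)/240 = -0.533333.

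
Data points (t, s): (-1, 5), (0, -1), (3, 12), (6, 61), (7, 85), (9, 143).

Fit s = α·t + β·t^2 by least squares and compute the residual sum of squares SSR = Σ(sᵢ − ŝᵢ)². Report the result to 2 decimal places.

From the data, Σt·t = 176, Σt·t^2 = 1314, Σt^2·t^2 = 10340.
And Σt·s = 2279, Σt^2·s = 18057.
Normal equations: [[176, 1314]; [1314, 10340]]·[α, β]ᵀ = [2279, 18057]ᵀ.
det = 176·10340 − 1314² = 93244.
α = (2279·10340 − 1314·18057)/93244 = -81019/46622; β = (176·18057 − 1314·2279)/93244 = 91713/46622.
Residuals: 30189/23311, -1, -11448/23311, 14194/23311, 18033/23311, -16318/23311; SSR = 102045/23311.

SSR = 4.38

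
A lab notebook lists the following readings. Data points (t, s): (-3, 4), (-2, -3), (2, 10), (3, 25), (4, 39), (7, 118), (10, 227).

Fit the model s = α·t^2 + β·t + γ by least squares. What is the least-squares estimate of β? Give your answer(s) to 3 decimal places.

Forming XᵀX = [[12851, 1407, 191]; [1407, 191, 21]; [191, 21, 7]] and Xᵀs = [29395, 3341, 420]ᵀ gives XᵀX·[α, β, γ]ᵀ = Xᵀs.
Inverting the 3×3 Gram matrix, [α, β, γ]ᵀ = [1960441/988018, 3289513/988018, -2039746/494009]ᵀ.

β = 3.329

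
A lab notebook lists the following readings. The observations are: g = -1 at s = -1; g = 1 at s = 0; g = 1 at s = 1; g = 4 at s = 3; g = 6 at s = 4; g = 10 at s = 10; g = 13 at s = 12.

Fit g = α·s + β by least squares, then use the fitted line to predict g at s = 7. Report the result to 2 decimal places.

ĝ = 7.76

MᵀM·[α, β]ᵀ = Mᵀg reads: 271·α + 29·β = 294;  29·α + 7·β = 34.
Δ = 271·7 − 29² = 1056.
α = (294·7 − 29·34)/1056 = 67/66; β = (271·34 − 29·294)/1056 = 43/66.
At s = 7: ĝ = (67/66)·(7) + (43/66)·(1) = 256/33.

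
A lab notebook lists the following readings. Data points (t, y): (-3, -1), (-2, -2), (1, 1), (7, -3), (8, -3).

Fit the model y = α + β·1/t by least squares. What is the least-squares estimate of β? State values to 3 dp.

β = 1.637

Sums needed: Σ1 = 5, Σ1/t = 73/168, Σ1/t·1/t = 39433/28224.
Moment sums: Σy = -8, Σ1/t·y = 257/168.
MᵀM·[α, β]ᵀ = Mᵀy becomes [[5, 73/168]; [73/168, 39433/28224]]·[α, β]ᵀ = [-8, 257/168]ᵀ.
Determinant 5·(39433/28224) − (73/168)² = 47959/7056.
α = ((-8)·(39433/28224) − (73/168)·(257/168))/(47959/7056) = -334225/191836; β = (5·(257/168) − (73/168)·(-8))/(47959/7056) = 78498/47959.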